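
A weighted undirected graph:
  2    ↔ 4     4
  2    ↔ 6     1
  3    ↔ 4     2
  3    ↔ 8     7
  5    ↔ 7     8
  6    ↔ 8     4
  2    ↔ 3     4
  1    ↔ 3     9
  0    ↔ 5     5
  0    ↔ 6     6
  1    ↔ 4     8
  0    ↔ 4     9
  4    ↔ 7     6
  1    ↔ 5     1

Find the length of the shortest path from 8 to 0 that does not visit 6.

18

Checking several routes:
8→3→4→0: 7 + 2 + 9 = 18
8→3→4→1→5→0: 7 + 2 + 8 + 1 + 5 = 23
8→3→1→5→0: 7 + 9 + 1 + 5 = 22
Shortest: 18.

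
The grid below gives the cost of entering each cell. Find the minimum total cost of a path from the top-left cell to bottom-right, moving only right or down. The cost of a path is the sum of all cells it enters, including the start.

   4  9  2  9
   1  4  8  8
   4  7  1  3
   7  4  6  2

22

Path (0,0)→(1,0)→(1,1)→(2,1)→(2,2)→(2,3)→(3,3): 4 + 1 + 4 + 7 + 1 + 3 + 2 = 22.
For comparison, the top-then-right route costs 37.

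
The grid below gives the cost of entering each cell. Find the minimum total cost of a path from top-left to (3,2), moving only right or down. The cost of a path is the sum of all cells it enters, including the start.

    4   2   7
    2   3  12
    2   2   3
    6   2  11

23

Path r0c0 r1c0 r2c0 r2c1 r3c1 r3c2: 4 + 2 + 2 + 2 + 2 + 11 = 23.
(Top row then right column would cost 39.)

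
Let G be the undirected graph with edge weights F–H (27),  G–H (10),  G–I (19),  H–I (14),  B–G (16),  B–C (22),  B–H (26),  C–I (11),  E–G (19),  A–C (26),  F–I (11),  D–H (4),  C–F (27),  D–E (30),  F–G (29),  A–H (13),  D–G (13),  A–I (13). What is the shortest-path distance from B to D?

Checking several routes:
B-G-D: 16 + 13 = 29
B-H-D: 26 + 4 = 30
B-G-H-D: 16 + 10 + 4 = 30
B-H-G-D: 26 + 10 + 13 = 49
The minimum is 29.

29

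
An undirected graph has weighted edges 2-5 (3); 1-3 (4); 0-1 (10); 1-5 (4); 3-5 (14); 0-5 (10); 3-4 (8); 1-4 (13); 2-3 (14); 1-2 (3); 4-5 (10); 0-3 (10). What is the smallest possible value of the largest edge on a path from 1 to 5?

3

Checking several routes:
1 -> 0 -> 5: max(10, 10) = 10
1 -> 0 -> 3 -> 4 -> 5: max(10, 10, 8, 10) = 10
1 -> 2 -> 5: max(3, 3) = 3
1 -> 5: max(4) = 4
The minimum achievable maximum is 3.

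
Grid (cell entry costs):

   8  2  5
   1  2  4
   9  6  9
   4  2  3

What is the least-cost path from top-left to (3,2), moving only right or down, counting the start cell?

22

One optimal route is r0c0 r1c0 r1c1 r2c1 r3c1 r3c2.
Its cost is 8 + 1 + 2 + 6 + 2 + 3 = 22.
(Top row then right column would cost 31.)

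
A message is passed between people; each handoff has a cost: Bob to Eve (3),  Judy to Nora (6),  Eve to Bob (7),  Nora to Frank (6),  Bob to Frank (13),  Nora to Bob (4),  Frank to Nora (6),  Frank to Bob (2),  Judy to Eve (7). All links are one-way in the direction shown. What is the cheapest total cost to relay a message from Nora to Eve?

Paths from Nora to Eve:
Nora→Bob→Eve: 4 + 3 = 7
Nora→Frank→Bob→Eve: 6 + 2 + 3 = 11
Shortest: 7.

7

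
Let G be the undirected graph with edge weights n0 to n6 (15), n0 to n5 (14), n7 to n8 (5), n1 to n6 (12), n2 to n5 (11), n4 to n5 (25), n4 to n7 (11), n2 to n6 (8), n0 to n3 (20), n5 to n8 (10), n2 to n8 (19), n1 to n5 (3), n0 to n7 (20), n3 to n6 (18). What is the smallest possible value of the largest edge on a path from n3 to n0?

18

Comparing a few candidate routes:
n3-n6-n1-n5-n2-n8-n7-n0: max(18, 12, 3, 11, 19, 5, 20) = 20
n3-n6-n0: max(18, 15) = 18
n3-n6-n1-n5-n0: max(18, 12, 3, 14) = 18
n3-n6-n2-n8-n5-n0: max(18, 8, 19, 10, 14) = 19
n3-n6-n2-n5-n0: max(18, 8, 11, 14) = 18
n3-n6-n1-n5-n8-n7-n0: max(18, 12, 3, 10, 5, 20) = 20
The minimum achievable maximum is 18.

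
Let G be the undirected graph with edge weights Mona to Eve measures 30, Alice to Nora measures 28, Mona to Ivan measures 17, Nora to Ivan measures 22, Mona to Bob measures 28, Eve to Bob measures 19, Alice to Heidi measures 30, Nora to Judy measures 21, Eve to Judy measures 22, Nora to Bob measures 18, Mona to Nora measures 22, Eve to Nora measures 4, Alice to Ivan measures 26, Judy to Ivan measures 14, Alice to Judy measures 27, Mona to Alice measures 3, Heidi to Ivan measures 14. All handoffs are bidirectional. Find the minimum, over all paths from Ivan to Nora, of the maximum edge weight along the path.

21

A few of the Ivan→Nora routes:
Ivan -> Judy -> Nora: max(14, 21) = 21
Ivan -> Nora: max(22) = 22
Ivan -> Mona -> Nora: max(17, 22) = 22
The minimum achievable maximum is 21.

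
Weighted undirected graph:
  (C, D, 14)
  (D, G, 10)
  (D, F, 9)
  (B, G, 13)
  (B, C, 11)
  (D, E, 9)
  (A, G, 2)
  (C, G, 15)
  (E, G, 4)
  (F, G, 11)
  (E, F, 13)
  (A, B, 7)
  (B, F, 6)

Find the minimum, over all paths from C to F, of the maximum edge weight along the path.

Some routes from C to F:
C - B - A - G - E - D - F: max(11, 7, 2, 4, 9, 9) = 11
C - B - A - G - F: max(11, 7, 2, 11) = 11
C - B - F: max(11, 6) = 11
C - B - A - G - D - F: max(11, 7, 2, 10, 9) = 11
Best route has worst link 11.

11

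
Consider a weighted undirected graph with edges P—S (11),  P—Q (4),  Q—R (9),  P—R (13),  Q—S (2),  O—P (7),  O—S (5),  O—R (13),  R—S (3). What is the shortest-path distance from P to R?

9

A few of the P→R routes:
P → R: 13
P → Q → R: 4 + 9 = 13
P → Q → S → R: 4 + 2 + 3 = 9
The minimum is 9.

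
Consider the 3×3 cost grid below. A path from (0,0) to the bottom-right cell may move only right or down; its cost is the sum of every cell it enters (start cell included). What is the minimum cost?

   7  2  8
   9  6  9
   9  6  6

Path r0c0 r0c1 r1c1 r2c1 r2c2: 7 + 2 + 6 + 6 + 6 = 27.
For comparison, the top-then-right route costs 32.

27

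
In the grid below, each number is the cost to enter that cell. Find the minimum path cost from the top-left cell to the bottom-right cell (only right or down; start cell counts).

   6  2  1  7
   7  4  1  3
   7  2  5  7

20

One optimal route is r0c0 -> r0c1 -> r0c2 -> r1c2 -> r1c3 -> r2c3.
Its cost is 6 + 2 + 1 + 1 + 3 + 7 = 20.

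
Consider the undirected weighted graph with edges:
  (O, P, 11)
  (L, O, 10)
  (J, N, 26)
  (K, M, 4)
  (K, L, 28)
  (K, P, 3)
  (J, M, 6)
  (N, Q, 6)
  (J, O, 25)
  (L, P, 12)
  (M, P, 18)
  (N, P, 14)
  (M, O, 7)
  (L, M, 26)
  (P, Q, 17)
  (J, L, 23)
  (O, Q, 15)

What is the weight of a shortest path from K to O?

A few of the K→O routes:
K -> P -> M -> O: 3 + 18 + 7 = 28
K -> M -> P -> O: 4 + 18 + 11 = 33
K -> M -> O: 4 + 7 = 11
K -> P -> L -> O: 3 + 12 + 10 = 25
K -> P -> O: 3 + 11 = 14
K -> P -> Q -> O: 3 + 17 + 15 = 35
The minimum is 11.

11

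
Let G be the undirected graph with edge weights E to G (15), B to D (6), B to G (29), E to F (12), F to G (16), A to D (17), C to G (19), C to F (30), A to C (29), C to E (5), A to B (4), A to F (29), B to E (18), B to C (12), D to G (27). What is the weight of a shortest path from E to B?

17

Some routes from E to B:
E-C-A-B: 5 + 29 + 4 = 38
E-B: 18
E-C-B: 5 + 12 = 17
E-G-B: 15 + 29 = 44
E-G-C-B: 15 + 19 + 12 = 46
E-F-A-B: 12 + 29 + 4 = 45
Best route has total 17.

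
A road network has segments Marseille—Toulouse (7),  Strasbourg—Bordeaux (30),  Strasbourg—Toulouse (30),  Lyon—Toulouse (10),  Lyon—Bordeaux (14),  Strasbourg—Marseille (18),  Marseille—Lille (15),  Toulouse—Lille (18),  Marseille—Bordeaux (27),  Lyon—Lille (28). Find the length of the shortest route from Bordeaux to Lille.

42

Checking several routes:
Bordeaux - Marseille - Toulouse - Lille: 27 + 7 + 18 = 52
Bordeaux - Lyon - Toulouse - Lille: 14 + 10 + 18 = 42
Bordeaux - Lyon - Toulouse - Marseille - Lille: 14 + 10 + 7 + 15 = 46
Bordeaux - Lyon - Lille: 14 + 28 = 42
Bordeaux - Marseille - Lille: 27 + 15 = 42
Bordeaux - Strasbourg - Marseille - Lille: 30 + 18 + 15 = 63
The minimum is 42 km.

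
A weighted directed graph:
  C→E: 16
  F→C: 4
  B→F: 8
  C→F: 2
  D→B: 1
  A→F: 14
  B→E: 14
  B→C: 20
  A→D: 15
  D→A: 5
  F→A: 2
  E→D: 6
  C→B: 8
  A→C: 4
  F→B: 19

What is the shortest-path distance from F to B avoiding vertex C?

18

Routes from F to B avoiding C:
F → A → D → B: 2 + 15 + 1 = 18
F → B: 19
The minimum is 18.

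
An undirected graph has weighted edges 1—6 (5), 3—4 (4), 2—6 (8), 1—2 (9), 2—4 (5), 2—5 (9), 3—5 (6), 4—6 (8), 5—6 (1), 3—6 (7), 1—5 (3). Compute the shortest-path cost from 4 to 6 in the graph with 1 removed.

Checking several routes:
4 → 2 → 6: 5 + 8 = 13
4 → 3 → 5 → 2 → 6: 4 + 6 + 9 + 8 = 27
4 → 2 → 5 → 6: 5 + 9 + 1 = 15
4 → 3 → 6: 4 + 7 = 11
4 → 3 → 5 → 6: 4 + 6 + 1 = 11
4 → 6: 8
Shortest: 8.

8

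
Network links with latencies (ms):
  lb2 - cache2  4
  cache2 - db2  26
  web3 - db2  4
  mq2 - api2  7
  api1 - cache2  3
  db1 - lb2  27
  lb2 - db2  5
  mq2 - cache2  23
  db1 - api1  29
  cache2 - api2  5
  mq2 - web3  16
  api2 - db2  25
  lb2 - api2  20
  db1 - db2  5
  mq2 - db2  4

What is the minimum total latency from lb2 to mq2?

Some routes from lb2 to mq2:
lb2 -> api2 -> mq2: 20 + 7 = 27
lb2 -> cache2 -> api2 -> mq2: 4 + 5 + 7 = 16
lb2 -> db2 -> mq2: 5 + 4 = 9
lb2 -> db2 -> web3 -> mq2: 5 + 4 + 16 = 25
lb2 -> cache2 -> mq2: 4 + 23 = 27
The minimum is 9 ms.

9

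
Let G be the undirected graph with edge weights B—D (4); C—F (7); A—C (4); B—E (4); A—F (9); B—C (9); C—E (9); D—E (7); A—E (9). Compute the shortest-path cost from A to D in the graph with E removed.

Routes from A to D avoiding E:
A→F→C→B→D: 9 + 7 + 9 + 4 = 29
A→C→B→D: 4 + 9 + 4 = 17
Shortest: 17.

17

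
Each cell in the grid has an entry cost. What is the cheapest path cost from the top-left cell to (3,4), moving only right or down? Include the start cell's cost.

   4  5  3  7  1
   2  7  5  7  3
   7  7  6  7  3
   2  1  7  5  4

30

Best path: (0,0) (0,1) (0,2) (0,3) (0,4) (1,4) (2,4) (3,4)
Cost: 4 + 5 + 3 + 7 + 1 + 3 + 3 + 4 = 30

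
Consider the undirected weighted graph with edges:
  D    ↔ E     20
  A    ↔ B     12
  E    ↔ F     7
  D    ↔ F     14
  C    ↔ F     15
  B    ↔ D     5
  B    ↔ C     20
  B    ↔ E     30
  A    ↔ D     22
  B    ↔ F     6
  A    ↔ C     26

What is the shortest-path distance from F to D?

11

Comparing a few candidate routes:
F→B→A→D: 6 + 12 + 22 = 40
F→E→B→D: 7 + 30 + 5 = 42
F→E→D: 7 + 20 = 27
F→D: 14
F→C→B→D: 15 + 20 + 5 = 40
F→B→D: 6 + 5 = 11
Best route has total 11.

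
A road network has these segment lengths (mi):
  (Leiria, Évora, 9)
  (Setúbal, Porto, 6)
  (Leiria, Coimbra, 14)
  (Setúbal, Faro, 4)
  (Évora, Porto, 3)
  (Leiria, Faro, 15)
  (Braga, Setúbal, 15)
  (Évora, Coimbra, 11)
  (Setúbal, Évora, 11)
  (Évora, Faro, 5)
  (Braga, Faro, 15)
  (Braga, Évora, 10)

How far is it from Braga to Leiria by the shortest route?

Checking several routes:
Braga→Évora→Leiria: 10 + 9 = 19
Braga→Évora→Faro→Leiria: 10 + 5 + 15 = 30
Braga→Faro→Évora→Leiria: 15 + 5 + 9 = 29
Shortest: 19 mi.

19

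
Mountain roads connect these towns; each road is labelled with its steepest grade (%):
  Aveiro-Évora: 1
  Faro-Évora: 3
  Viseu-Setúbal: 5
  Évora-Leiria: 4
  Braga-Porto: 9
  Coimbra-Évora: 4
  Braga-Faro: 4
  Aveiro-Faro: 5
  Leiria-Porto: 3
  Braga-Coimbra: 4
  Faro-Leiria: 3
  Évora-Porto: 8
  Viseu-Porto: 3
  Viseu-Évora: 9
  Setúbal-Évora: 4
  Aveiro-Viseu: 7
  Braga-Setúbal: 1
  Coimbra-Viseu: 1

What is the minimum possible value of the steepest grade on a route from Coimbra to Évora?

3

Checking several routes:
Coimbra - Viseu - Porto - Leiria - Faro - Évora: max(1, 3, 3, 3, 3) = 3
Coimbra - Viseu - Porto - Leiria - Évora: max(1, 3, 3, 4) = 4
Coimbra - Braga - Faro - Leiria - Évora: max(4, 4, 3, 4) = 4
Coimbra - Viseu - Porto - Leiria - Faro - Braga - Setúbal - Évora: max(1, 3, 3, 3, 4, 1, 4) = 4
Coimbra - Braga - Setúbal - Évora: max(4, 1, 4) = 4
Coimbra - Braga - Faro - Évora: max(4, 4, 3) = 4
The minimum achievable maximum is 3%.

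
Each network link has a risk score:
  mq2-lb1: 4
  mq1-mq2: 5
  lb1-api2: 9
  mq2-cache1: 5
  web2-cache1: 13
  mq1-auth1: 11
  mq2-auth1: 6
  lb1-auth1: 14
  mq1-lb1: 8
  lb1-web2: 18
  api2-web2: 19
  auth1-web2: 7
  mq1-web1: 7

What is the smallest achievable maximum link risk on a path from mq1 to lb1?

A few of the mq1→lb1 routes:
mq1 -> lb1: max(8) = 8
mq1 -> auth1 -> mq2 -> lb1: max(11, 6, 4) = 11
mq1 -> auth1 -> web2 -> cache1 -> mq2 -> lb1: max(11, 7, 13, 5, 4) = 13
mq1 -> mq2 -> lb1: max(5, 4) = 5
mq1 -> auth1 -> lb1: max(11, 14) = 14
Best route has worst link 5.

5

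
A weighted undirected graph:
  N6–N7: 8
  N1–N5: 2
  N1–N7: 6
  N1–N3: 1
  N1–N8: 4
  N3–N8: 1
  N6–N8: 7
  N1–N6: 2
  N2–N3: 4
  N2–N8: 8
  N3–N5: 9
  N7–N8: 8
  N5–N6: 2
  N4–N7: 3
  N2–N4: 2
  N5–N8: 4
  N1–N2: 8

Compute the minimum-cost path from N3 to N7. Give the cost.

Comparing a few candidate routes:
N3 - N2 - N4 - N7: 4 + 2 + 3 = 9
N3 - N1 - N6 - N7: 1 + 2 + 8 = 11
N3 - N8 - N7: 1 + 8 = 9
N3 - N1 - N7: 1 + 6 = 7
The minimum is 7.

7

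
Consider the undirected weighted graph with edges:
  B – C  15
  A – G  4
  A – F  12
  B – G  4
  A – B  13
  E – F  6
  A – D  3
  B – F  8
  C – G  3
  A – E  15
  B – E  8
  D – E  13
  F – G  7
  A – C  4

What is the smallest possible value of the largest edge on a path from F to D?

Checking several routes:
F → G → A → D: max(7, 4, 3) = 7
F → B → G → C → A → D: max(8, 4, 3, 4, 3) = 8
F → E → B → G → C → A → D: max(6, 8, 4, 3, 4, 3) = 8
F → E → B → G → A → D: max(6, 8, 4, 4, 3) = 8
F → G → C → A → D: max(7, 3, 4, 3) = 7
F → B → G → A → D: max(8, 4, 4, 3) = 8
Smallest bottleneck: 7.

7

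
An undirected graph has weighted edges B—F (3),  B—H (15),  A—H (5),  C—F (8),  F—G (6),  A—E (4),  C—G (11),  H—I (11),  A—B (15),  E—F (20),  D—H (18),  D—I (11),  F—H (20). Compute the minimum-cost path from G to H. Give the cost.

24

Some routes from G to H:
G→F→B→A→H: 6 + 3 + 15 + 5 = 29
G→F→B→H: 6 + 3 + 15 = 24
G→C→F→B→H: 11 + 8 + 3 + 15 = 37
G→F→H: 6 + 20 = 26
G→C→F→H: 11 + 8 + 20 = 39
G→F→E→A→H: 6 + 20 + 4 + 5 = 35
Shortest: 24.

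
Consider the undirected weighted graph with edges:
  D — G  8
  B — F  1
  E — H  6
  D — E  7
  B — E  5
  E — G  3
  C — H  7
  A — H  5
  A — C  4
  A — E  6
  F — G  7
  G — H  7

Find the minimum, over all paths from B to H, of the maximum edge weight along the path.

Comparing a few candidate routes:
B → E → H: max(5, 6) = 6
B → E → A → C → H: max(5, 6, 4, 7) = 7
B → E → G → H: max(5, 3, 7) = 7
B → E → A → H: max(5, 6, 5) = 6
B → F → G → E → H: max(1, 7, 3, 6) = 7
Best route has worst link 6.

6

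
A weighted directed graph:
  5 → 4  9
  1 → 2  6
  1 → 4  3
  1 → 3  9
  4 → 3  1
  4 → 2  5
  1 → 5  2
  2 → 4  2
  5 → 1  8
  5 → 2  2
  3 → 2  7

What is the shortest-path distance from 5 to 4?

4

Candidate routes:
5→4: 9
5→2→4: 2 + 2 = 4
5→1→4: 8 + 3 = 11
5→1→2→4: 8 + 6 + 2 = 16
5→1→3→2→4: 8 + 9 + 7 + 2 = 26
The minimum is 4.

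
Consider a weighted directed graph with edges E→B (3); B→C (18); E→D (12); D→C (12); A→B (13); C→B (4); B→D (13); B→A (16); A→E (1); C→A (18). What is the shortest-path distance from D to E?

Routes from D to E:
D → C → A → E: 12 + 18 + 1 = 31
D → C → B → A → E: 12 + 4 + 16 + 1 = 33
The minimum is 31.

31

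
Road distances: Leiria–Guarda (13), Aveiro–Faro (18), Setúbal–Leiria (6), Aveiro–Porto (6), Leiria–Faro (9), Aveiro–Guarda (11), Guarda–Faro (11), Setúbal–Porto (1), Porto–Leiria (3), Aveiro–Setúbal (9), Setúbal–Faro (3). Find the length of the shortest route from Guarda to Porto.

15

Some routes from Guarda to Porto:
Guarda -> Aveiro -> Porto: 11 + 6 = 17
Guarda -> Leiria -> Setúbal -> Porto: 13 + 6 + 1 = 20
Guarda -> Leiria -> Porto: 13 + 3 = 16
Guarda -> Faro -> Setúbal -> Porto: 11 + 3 + 1 = 15
The minimum is 15.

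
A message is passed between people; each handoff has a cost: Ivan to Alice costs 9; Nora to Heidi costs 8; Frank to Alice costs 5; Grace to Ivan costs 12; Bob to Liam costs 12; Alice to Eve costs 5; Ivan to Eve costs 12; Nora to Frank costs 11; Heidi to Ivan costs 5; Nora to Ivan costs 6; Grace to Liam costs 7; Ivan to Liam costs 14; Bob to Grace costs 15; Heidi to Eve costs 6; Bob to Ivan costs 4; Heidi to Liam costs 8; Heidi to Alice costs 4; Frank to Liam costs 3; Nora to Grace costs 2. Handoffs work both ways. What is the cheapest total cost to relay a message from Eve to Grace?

16

Checking several routes:
Eve-Heidi-Ivan-Nora-Grace: 6 + 5 + 6 + 2 = 19
Eve-Ivan-Nora-Grace: 12 + 6 + 2 = 20
Eve-Alice-Heidi-Nora-Grace: 5 + 4 + 8 + 2 = 19
Eve-Heidi-Nora-Grace: 6 + 8 + 2 = 16
The minimum is 16.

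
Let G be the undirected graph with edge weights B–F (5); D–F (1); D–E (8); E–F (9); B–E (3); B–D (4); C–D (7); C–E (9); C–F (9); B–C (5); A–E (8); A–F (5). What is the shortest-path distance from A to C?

A few of the A→C routes:
A -> F -> D -> C: 5 + 1 + 7 = 13
A -> F -> B -> C: 5 + 5 + 5 = 15
A -> F -> C: 5 + 9 = 14
A -> F -> D -> B -> C: 5 + 1 + 4 + 5 = 15
Best route has total 13.

13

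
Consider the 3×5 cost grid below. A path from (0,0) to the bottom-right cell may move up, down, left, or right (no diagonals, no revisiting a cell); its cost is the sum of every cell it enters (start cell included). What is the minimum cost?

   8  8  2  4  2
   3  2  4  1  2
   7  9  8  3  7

One optimal route is (0,0) → (1,0) → (1,1) → (1,2) → (1,3) → (1,4) → (2,4).
Its cost is 8 + 3 + 2 + 4 + 1 + 2 + 7 = 27.

27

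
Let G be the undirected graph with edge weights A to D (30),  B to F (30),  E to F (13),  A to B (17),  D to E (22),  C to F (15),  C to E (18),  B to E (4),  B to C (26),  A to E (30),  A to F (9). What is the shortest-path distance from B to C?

22

Comparing a few candidate routes:
B → E → F → C: 4 + 13 + 15 = 32
B → A → F → C: 17 + 9 + 15 = 41
B → E → C: 4 + 18 = 22
B → C: 26
Shortest: 22.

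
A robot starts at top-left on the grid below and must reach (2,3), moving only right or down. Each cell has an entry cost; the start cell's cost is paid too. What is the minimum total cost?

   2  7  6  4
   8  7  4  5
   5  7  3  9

31

Cheapest: [0,0] → [0,1] → [0,2] → [1,2] → [2,2] → [2,3]
  2 + 7 + 6 + 4 + 3 + 9 = 31
(Top row then right column would cost 33.)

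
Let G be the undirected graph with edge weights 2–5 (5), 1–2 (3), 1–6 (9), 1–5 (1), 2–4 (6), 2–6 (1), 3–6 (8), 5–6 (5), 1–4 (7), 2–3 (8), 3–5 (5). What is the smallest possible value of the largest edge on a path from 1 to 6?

3

Some routes from 1 to 6:
1 - 4 - 2 - 5 - 6: max(7, 6, 5, 5) = 7
1 - 5 - 2 - 6: max(1, 5, 1) = 5
1 - 4 - 2 - 6: max(7, 6, 1) = 7
1 - 2 - 5 - 6: max(3, 5, 5) = 5
1 - 5 - 6: max(1, 5) = 5
1 - 2 - 6: max(3, 1) = 3
The minimum achievable maximum is 3.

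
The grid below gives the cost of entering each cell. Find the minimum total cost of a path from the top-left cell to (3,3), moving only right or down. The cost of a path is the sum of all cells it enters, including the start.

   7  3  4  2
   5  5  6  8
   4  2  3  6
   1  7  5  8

33

Cheapest: (0,0) -> (0,1) -> (1,1) -> (2,1) -> (2,2) -> (3,2) -> (3,3)
  7 + 3 + 5 + 2 + 3 + 5 + 8 = 33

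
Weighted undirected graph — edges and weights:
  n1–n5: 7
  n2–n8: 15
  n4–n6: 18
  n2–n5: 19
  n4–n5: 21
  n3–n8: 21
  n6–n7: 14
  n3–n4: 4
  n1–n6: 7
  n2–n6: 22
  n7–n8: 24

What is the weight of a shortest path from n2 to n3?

Checking several routes:
n2 → n5 → n1 → n6 → n4 → n3: 19 + 7 + 7 + 18 + 4 = 55
n2 → n6 → n4 → n3: 22 + 18 + 4 = 44
n2 → n5 → n4 → n3: 19 + 21 + 4 = 44
n2 → n8 → n3: 15 + 21 = 36
The minimum is 36.

36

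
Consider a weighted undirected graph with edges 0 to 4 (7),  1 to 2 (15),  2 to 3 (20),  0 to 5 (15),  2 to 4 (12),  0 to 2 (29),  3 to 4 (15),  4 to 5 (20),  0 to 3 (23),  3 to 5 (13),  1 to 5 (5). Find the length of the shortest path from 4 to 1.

Checking several routes:
4 - 2 - 1: 12 + 15 = 27
4 - 0 - 3 - 5 - 1: 7 + 23 + 13 + 5 = 48
4 - 5 - 1: 20 + 5 = 25
4 - 3 - 2 - 1: 15 + 20 + 15 = 50
4 - 0 - 5 - 1: 7 + 15 + 5 = 27
4 - 3 - 5 - 1: 15 + 13 + 5 = 33
Best route has total 25.

25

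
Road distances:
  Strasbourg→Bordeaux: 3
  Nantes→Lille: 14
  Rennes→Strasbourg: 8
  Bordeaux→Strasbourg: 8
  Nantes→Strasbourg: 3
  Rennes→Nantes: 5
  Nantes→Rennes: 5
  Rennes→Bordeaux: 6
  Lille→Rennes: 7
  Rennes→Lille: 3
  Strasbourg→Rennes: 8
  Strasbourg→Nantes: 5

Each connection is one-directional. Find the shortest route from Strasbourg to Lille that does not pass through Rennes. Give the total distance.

19

Routes from Strasbourg to Lille avoiding Rennes:
Strasbourg - Nantes - Lille: 5 + 14 = 19
The minimum is 19.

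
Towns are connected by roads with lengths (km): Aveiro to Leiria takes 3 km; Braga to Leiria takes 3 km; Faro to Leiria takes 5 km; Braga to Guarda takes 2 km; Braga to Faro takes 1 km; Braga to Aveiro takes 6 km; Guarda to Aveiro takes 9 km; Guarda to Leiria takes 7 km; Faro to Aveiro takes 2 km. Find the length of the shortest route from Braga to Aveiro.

3

A few of the Braga→Aveiro routes:
Braga-Guarda-Aveiro: 2 + 9 = 11
Braga-Faro-Aveiro: 1 + 2 = 3
Braga-Leiria-Aveiro: 3 + 3 = 6
Braga-Faro-Leiria-Aveiro: 1 + 5 + 3 = 9
Braga-Leiria-Faro-Aveiro: 3 + 5 + 2 = 10
Braga-Aveiro: 6
Shortest: 3 km.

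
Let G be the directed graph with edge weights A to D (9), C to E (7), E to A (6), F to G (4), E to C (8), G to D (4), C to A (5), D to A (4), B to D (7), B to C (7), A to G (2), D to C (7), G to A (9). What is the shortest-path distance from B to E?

14

Paths from B to E:
B → D → C → E: 7 + 7 + 7 = 21
B → C → E: 7 + 7 = 14
Best route has total 14.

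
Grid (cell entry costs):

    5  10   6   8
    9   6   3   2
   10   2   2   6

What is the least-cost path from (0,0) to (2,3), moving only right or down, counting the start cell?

Take (0,0) (1,0) (1,1) (2,1) (2,2) (2,3) for a total of 5 + 9 + 6 + 2 + 2 + 6 = 30.
(Top row then right column would cost 37.)

30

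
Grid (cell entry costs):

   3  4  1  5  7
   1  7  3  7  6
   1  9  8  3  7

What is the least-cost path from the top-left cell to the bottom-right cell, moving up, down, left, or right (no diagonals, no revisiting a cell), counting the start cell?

28

Take r0c0 -> r0c1 -> r0c2 -> r1c2 -> r1c3 -> r2c3 -> r2c4 for a total of 3 + 4 + 1 + 3 + 7 + 3 + 7 = 28.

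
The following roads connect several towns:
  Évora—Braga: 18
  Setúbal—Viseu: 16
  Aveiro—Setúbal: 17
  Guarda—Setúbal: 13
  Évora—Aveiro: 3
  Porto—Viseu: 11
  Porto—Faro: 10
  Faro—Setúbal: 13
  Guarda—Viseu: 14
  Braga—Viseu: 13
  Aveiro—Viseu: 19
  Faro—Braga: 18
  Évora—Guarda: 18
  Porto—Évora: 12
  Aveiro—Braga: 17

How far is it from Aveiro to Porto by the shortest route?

15

Checking several routes:
Aveiro - Setúbal - Faro - Porto: 17 + 13 + 10 = 40
Aveiro - Setúbal - Viseu - Porto: 17 + 16 + 11 = 44
Aveiro - Évora - Porto: 3 + 12 = 15
Aveiro - Viseu - Porto: 19 + 11 = 30
Aveiro - Braga - Viseu - Porto: 17 + 13 + 11 = 41
The minimum is 15.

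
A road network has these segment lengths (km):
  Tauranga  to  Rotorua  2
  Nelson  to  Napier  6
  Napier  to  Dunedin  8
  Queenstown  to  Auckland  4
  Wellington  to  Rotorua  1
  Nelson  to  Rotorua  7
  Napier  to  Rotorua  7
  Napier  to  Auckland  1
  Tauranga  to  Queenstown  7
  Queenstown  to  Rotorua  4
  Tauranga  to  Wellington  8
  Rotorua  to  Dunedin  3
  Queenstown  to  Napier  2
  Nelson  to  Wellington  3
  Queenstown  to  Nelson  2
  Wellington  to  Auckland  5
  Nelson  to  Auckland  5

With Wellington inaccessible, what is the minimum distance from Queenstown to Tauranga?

Comparing a few candidate routes:
Queenstown -> Nelson -> Rotorua -> Tauranga: 2 + 7 + 2 = 11
Queenstown -> Napier -> Rotorua -> Tauranga: 2 + 7 + 2 = 11
Queenstown -> Rotorua -> Tauranga: 4 + 2 = 6
Queenstown -> Tauranga: 7
The minimum is 6 km.

6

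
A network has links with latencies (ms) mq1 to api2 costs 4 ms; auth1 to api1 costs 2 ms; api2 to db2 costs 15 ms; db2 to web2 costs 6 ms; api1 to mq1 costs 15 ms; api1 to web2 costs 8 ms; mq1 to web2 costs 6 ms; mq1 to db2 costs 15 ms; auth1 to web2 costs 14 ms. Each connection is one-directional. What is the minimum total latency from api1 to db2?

Paths from api1 to db2:
api1 → mq1 → api2 → db2: 15 + 4 + 15 = 34
api1 → mq1 → db2: 15 + 15 = 30
Best route has total 30 ms.

30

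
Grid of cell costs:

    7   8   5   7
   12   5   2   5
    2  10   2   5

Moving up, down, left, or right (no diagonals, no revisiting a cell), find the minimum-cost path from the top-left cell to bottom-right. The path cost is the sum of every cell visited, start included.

Best path: [0,0] [0,1] [0,2] [1,2] [2,2] [2,3]
Cost: 7 + 8 + 5 + 2 + 2 + 5 = 29

29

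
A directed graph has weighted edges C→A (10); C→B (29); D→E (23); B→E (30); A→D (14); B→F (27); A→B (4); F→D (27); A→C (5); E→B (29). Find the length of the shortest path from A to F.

31

Candidate routes:
A -> C -> B -> F: 5 + 29 + 27 = 61
A -> B -> F: 4 + 27 = 31
A -> D -> E -> B -> F: 14 + 23 + 29 + 27 = 93
Shortest: 31.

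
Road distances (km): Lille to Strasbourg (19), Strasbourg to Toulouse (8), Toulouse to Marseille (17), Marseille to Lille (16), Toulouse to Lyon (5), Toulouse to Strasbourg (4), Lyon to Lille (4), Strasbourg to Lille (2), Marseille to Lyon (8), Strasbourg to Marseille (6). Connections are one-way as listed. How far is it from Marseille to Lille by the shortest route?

12

Candidate routes:
Marseille - Lyon - Lille: 8 + 4 = 12
Marseille - Lille: 16
The minimum is 12 km.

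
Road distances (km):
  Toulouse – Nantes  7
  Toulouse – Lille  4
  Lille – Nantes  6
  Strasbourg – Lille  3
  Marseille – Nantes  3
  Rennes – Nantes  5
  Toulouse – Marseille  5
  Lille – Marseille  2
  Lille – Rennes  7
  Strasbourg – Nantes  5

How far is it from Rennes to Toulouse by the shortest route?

Checking several routes:
Rennes -> Nantes -> Marseille -> Lille -> Toulouse: 5 + 3 + 2 + 4 = 14
Rennes -> Lille -> Marseille -> Toulouse: 7 + 2 + 5 = 14
Rennes -> Nantes -> Toulouse: 5 + 7 = 12
Rennes -> Lille -> Toulouse: 7 + 4 = 11
Rennes -> Nantes -> Marseille -> Toulouse: 5 + 3 + 5 = 13
The minimum is 11 km.

11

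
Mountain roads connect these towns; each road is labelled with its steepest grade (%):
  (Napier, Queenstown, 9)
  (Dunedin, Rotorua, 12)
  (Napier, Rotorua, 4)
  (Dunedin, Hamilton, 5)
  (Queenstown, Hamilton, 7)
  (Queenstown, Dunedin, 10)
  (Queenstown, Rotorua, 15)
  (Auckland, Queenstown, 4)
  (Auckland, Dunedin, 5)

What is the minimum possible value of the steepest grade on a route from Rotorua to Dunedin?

Checking several routes:
Rotorua -> Napier -> Queenstown -> Dunedin: max(4, 9, 10) = 10
Rotorua -> Napier -> Queenstown -> Hamilton -> Dunedin: max(4, 9, 7, 5) = 9
Rotorua -> Dunedin: max(12) = 12
Rotorua -> Queenstown -> Dunedin: max(15, 10) = 15
Rotorua -> Napier -> Queenstown -> Auckland -> Dunedin: max(4, 9, 4, 5) = 9
Rotorua -> Queenstown -> Auckland -> Dunedin: max(15, 4, 5) = 15
Smallest bottleneck: 9%.

9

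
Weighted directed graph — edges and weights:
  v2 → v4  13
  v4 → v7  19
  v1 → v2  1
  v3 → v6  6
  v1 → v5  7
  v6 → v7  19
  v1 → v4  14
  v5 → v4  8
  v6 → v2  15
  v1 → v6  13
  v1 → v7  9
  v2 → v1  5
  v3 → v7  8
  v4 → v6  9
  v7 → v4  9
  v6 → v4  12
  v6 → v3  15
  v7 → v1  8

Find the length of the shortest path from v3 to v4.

17

Some routes from v3 to v4:
v3-v7-v4: 8 + 9 = 17
v3-v6-v2-v4: 6 + 15 + 13 = 34
v3-v7-v1-v4: 8 + 8 + 14 = 30
v3-v7-v1-v2-v4: 8 + 8 + 1 + 13 = 30
v3-v7-v1-v5-v4: 8 + 8 + 7 + 8 = 31
v3-v6-v4: 6 + 12 = 18
Best route has total 17.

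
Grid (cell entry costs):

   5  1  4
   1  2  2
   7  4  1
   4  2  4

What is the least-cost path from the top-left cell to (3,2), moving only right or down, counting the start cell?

15

One optimal route is r0c0 r0c1 r1c1 r1c2 r2c2 r3c2.
Its cost is 5 + 1 + 2 + 2 + 1 + 4 = 15.
(Top row then right column would cost 17.)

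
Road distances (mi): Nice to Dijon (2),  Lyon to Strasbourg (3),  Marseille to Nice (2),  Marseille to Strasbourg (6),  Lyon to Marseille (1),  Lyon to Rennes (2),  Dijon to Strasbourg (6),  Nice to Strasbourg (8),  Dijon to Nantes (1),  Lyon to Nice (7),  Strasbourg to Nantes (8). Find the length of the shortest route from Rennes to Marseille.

3

A few of the Rennes→Marseille routes:
Rennes -> Lyon -> Marseille: 2 + 1 = 3
Rennes -> Lyon -> Nice -> Marseille: 2 + 7 + 2 = 11
Rennes -> Lyon -> Strasbourg -> Nice -> Marseille: 2 + 3 + 8 + 2 = 15
Rennes -> Lyon -> Strasbourg -> Dijon -> Nice -> Marseille: 2 + 3 + 6 + 2 + 2 = 15
Rennes -> Lyon -> Strasbourg -> Marseille: 2 + 3 + 6 = 11
Shortest: 3 mi.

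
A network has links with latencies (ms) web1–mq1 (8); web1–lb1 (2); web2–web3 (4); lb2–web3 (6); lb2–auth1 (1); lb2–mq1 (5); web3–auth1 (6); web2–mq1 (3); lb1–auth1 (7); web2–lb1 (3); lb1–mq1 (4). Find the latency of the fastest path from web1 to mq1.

Checking several routes:
web1→lb1→web2→mq1: 2 + 3 + 3 = 8
web1→lb1→auth1→lb2→mq1: 2 + 7 + 1 + 5 = 15
web1→mq1: 8
web1→lb1→mq1: 2 + 4 = 6
The minimum is 6 ms.

6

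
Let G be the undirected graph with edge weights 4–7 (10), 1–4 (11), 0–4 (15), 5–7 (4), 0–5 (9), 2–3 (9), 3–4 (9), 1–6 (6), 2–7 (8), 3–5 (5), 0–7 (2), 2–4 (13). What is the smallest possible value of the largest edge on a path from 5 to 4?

A few of the 5→4 routes:
5 → 3 → 2 → 7 → 4: max(5, 9, 8, 10) = 10
5 → 0 → 7 → 4: max(9, 2, 10) = 10
5 → 7 → 4: max(4, 10) = 10
5 → 0 → 7 → 2 → 3 → 4: max(9, 2, 8, 9, 9) = 9
5 → 3 → 4: max(5, 9) = 9
5 → 7 → 2 → 3 → 4: max(4, 8, 9, 9) = 9
Smallest bottleneck: 9.

9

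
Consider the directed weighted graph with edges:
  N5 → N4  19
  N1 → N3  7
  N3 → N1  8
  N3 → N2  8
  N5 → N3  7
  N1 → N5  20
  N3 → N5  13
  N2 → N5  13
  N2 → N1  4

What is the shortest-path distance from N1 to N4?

Candidate routes:
N1 - N5 - N4: 20 + 19 = 39
N1 - N3 - N5 - N4: 7 + 13 + 19 = 39
N1 - N3 - N2 - N5 - N4: 7 + 8 + 13 + 19 = 47
Best route has total 39.

39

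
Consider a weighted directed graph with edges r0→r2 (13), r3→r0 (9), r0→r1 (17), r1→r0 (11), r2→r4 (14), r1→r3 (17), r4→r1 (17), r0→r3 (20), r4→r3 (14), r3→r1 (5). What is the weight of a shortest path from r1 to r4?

Paths from r1 to r4:
r1→r3→r0→r2→r4: 17 + 9 + 13 + 14 = 53
r1→r0→r2→r4: 11 + 13 + 14 = 38
Shortest: 38.

38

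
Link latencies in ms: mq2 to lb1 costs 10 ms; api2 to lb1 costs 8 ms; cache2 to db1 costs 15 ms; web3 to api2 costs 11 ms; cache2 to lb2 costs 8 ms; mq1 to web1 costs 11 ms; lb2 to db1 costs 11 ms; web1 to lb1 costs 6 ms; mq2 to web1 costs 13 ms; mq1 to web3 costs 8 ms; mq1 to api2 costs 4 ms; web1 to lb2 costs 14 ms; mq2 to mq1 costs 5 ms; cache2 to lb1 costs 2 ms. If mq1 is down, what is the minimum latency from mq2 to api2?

Paths from mq2 to api2 avoiding mq1:
mq2-lb1-api2: 10 + 8 = 18
mq2-web1-lb2-db1-cache2-lb1-api2: 13 + 14 + 11 + 15 + 2 + 8 = 63
mq2-web1-lb1-api2: 13 + 6 + 8 = 27
mq2-web1-lb2-cache2-lb1-api2: 13 + 14 + 8 + 2 + 8 = 45
Shortest: 18 ms.

18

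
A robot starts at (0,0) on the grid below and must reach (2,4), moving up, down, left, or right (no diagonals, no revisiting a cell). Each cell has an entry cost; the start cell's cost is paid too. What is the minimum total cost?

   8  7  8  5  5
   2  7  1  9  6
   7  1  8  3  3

Best path: (0,0) (1,0) (1,1) (1,2) (2,2) (2,3) (2,4)
Cost: 8 + 2 + 7 + 1 + 8 + 3 + 3 = 32

32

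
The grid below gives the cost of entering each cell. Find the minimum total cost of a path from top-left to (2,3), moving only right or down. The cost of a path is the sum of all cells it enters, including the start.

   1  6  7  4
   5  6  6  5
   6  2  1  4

Best path: (0,0) (1,0) (1,1) (2,1) (2,2) (2,3)
Cost: 1 + 5 + 6 + 2 + 1 + 4 = 19
(Top row then right column would cost 27.)

19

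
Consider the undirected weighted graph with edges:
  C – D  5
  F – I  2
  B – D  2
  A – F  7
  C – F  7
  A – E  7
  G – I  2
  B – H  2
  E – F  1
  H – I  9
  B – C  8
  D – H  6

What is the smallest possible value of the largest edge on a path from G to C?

Comparing a few candidate routes:
G → I → H → D → B → C: max(2, 9, 6, 2, 8) = 9
G → I → F → C: max(2, 2, 7) = 7
G → I → H → D → C: max(2, 9, 6, 5) = 9
The minimum achievable maximum is 7.

7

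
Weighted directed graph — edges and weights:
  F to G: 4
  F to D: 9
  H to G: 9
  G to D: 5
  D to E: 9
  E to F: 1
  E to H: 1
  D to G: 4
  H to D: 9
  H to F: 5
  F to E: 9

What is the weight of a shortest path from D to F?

Paths from D to F:
D → E → F: 9 + 1 = 10
D → E → H → F: 9 + 1 + 5 = 15
Shortest: 10.

10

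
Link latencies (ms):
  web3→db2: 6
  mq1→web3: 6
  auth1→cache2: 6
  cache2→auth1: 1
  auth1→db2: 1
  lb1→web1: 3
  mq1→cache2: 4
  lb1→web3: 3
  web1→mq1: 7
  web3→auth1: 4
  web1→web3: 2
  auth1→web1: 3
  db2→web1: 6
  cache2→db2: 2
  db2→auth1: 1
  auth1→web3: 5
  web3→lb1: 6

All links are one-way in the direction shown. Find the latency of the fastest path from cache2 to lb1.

Checking several routes:
cache2-auth1-web1-web3-lb1: 1 + 3 + 2 + 6 = 12
cache2-auth1-web3-lb1: 1 + 5 + 6 = 12
cache2-db2-auth1-web1-web3-lb1: 2 + 1 + 3 + 2 + 6 = 14
Shortest: 12 ms.

12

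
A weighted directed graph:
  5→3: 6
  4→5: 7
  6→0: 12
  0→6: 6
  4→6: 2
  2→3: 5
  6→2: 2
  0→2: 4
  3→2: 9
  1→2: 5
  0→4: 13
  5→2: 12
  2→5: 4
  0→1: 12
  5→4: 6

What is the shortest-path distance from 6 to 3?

Some routes from 6 to 3:
6 → 2 → 5 → 3: 2 + 4 + 6 = 12
6 → 2 → 3: 2 + 5 = 7
6 → 0 → 2 → 3: 12 + 4 + 5 = 21
Shortest: 7.

7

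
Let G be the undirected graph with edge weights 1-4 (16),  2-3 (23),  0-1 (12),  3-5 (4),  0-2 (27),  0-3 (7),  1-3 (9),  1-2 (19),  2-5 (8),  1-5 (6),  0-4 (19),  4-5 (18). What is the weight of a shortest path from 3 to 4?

22

Comparing a few candidate routes:
3 -> 0 -> 4: 7 + 19 = 26
3 -> 5 -> 4: 4 + 18 = 22
3 -> 1 -> 4: 9 + 16 = 25
Shortest: 22.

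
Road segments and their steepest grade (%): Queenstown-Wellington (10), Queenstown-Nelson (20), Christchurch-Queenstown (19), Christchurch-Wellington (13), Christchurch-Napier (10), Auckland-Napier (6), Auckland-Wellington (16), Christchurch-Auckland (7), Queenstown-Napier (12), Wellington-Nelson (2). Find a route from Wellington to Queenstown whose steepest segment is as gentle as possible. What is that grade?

10

A few of the Wellington→Queenstown routes:
Wellington -> Queenstown: max(10) = 10
Wellington -> Christchurch -> Napier -> Queenstown: max(13, 10, 12) = 13
Wellington -> Christchurch -> Auckland -> Napier -> Queenstown: max(13, 7, 6, 12) = 13
Wellington -> Auckland -> Christchurch -> Napier -> Queenstown: max(16, 7, 10, 12) = 16
Best route has worst link 10%.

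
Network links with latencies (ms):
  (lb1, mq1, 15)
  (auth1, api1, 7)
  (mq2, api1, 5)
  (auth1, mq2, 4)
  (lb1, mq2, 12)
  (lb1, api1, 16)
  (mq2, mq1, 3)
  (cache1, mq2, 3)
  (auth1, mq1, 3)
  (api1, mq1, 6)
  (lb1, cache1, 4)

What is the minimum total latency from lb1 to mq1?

Some routes from lb1 to mq1:
lb1 - cache1 - mq2 - mq1: 4 + 3 + 3 = 10
lb1 - cache1 - mq2 - auth1 - mq1: 4 + 3 + 4 + 3 = 14
lb1 - mq1: 15
Best route has total 10 ms.

10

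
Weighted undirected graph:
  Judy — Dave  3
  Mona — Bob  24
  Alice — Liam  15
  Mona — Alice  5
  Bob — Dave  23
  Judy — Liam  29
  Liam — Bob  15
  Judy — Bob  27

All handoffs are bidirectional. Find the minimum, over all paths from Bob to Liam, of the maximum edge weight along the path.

15

Paths from Bob to Liam:
Bob -> Judy -> Liam: max(27, 29) = 29
Bob -> Dave -> Judy -> Liam: max(23, 3, 29) = 29
Bob -> Liam: max(15) = 15
Bob -> Mona -> Alice -> Liam: max(24, 5, 15) = 24
The minimum achievable maximum is 15.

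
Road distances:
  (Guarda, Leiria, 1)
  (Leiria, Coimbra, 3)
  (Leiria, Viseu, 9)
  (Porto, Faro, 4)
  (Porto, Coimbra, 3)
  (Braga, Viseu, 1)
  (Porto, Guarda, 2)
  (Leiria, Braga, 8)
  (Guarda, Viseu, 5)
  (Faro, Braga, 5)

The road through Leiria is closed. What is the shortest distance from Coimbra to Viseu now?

10

Routes from Coimbra to Viseu avoiding Leiria:
Coimbra -> Porto -> Faro -> Braga -> Viseu: 3 + 4 + 5 + 1 = 13
Coimbra -> Porto -> Guarda -> Viseu: 3 + 2 + 5 = 10
The minimum is 10.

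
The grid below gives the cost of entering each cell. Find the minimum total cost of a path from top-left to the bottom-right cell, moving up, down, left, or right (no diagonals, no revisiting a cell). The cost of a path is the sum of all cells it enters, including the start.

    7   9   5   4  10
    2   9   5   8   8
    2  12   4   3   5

Cheapest: (0,0) -> (1,0) -> (1,1) -> (1,2) -> (2,2) -> (2,3) -> (2,4)
  7 + 2 + 9 + 5 + 4 + 3 + 5 = 35

35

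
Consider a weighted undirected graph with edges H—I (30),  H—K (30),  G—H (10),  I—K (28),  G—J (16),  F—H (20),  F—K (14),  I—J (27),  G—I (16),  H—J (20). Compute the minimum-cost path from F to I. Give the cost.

42

Comparing a few candidate routes:
F -> H -> G -> I: 20 + 10 + 16 = 46
F -> H -> J -> I: 20 + 20 + 27 = 67
F -> K -> I: 14 + 28 = 42
F -> H -> I: 20 + 30 = 50
The minimum is 42.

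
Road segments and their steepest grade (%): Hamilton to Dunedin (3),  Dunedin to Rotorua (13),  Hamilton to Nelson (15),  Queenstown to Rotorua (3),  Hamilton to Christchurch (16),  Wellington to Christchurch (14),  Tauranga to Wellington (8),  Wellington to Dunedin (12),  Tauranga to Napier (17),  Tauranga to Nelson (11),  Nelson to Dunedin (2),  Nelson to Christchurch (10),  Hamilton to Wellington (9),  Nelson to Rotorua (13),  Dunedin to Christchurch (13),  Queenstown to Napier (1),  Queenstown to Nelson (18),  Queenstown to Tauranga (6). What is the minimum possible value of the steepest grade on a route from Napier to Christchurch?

10

Checking several routes:
Napier - Queenstown - Tauranga - Nelson - Christchurch: max(1, 6, 11, 10) = 11
Napier - Queenstown - Tauranga - Wellington - Hamilton - Dunedin - Nelson - Christchurch: max(1, 6, 8, 9, 3, 2, 10) = 10
Napier - Queenstown - Tauranga - Wellington - Dunedin - Nelson - Christchurch: max(1, 6, 8, 12, 2, 10) = 12
Napier - Queenstown - Rotorua - Dunedin - Wellington - Tauranga - Nelson - Christchurch: max(1, 3, 13, 12, 8, 11, 10) = 13
Napier - Queenstown - Rotorua - Dunedin - Christchurch: max(1, 3, 13, 13) = 13
Best route has worst link 10%.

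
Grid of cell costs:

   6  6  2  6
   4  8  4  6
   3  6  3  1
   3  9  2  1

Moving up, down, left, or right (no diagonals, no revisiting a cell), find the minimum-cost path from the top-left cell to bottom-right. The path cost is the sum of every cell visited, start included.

Take r0c0→r0c1→r0c2→r1c2→r2c2→r2c3→r3c3 for a total of 6 + 6 + 2 + 4 + 3 + 1 + 1 = 23.

23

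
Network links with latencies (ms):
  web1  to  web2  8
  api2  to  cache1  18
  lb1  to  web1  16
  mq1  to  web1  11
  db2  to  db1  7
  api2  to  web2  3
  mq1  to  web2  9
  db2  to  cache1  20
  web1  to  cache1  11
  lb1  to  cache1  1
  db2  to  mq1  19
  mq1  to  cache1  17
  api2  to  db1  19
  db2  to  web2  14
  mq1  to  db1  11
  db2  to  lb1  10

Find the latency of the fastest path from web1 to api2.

11

Checking several routes:
web1-web2-api2: 8 + 3 = 11
web1-mq1-web2-api2: 11 + 9 + 3 = 23
web1-cache1-api2: 11 + 18 = 29
Best route has total 11 ms.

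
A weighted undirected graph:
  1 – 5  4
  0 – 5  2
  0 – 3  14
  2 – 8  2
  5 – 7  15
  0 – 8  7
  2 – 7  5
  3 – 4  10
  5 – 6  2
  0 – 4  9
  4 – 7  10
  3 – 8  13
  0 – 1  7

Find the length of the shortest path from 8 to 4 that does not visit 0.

17

Paths from 8 to 4 avoiding 0:
8-3-4: 13 + 10 = 23
8-2-7-4: 2 + 5 + 10 = 17
Best route has total 17.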